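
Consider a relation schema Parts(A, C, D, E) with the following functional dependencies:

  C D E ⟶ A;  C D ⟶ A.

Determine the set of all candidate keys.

(C, D, E)

Attributes C, D, E never appear on any right-hand side, so every candidate key must contain {C, D, E}.
{C, D, E}⁺ = {A, C, D, E}, which is all of the schema, so {C, D, E} is the only candidate key.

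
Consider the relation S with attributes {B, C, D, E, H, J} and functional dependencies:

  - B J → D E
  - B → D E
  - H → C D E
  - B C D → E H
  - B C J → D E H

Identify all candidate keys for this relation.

BCJ; BHJ

Attributes B, J never appear on any right-hand side, so every candidate key must contain {B, J}.
{B, J}⁺ = {B, D, E, J}, which is not all of the schema, so we must add further attributes.
{B, C, J}⁺: BJ→DE adds D, E; BCD→EH adds H → {B, C, D, E, H, J}. Minimal: {C, J}⁺ = {C, J}; {B, J}⁺ = {B, D, E, J}; {B, C}⁺ = {B, C, D, E, H} — none reach the full schema.
{B, H, J}⁺: BJ→DE adds D, E; H→CDE adds C → {B, C, D, E, H, J}. Minimal: {H, J}⁺ = {C, D, E, H, J}; {B, J}⁺ = {B, D, E, J}; {B, H}⁺ = {B, C, D, E, H} — none reach the full schema.
Any other superkey contains one of these as a subset, so there are no further candidate keys.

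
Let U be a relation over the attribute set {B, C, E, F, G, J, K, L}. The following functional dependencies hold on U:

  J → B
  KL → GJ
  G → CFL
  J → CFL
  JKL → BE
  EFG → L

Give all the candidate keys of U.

{G, K}; {J, K}; {K, L}

{G, K}⁺: G→CFL adds C, F, L; KL→GJ adds J; JKL→BE adds B, E → {B, C, E, F, G, J, K, L}. Minimal: {K}⁺ = {K}; {G}⁺ = {C, F, G, L} — none reach the full schema.
{J, K}⁺: J→B adds B; J→CFL adds C, F, L; JKL→BE adds E; KL→GJ adds G → {B, C, E, F, G, J, K, L}. Minimal: {K}⁺ = {K}; {J}⁺ = {B, C, F, J, L} — none reach the full schema.
{K, L}⁺: KL→GJ adds G, J; G→CFL adds C, F; JKL→BE adds B, E → {B, C, E, F, G, J, K, L}. Minimal: {L}⁺ = {L}; {K}⁺ = {K} — none reach the full schema.
Any other superkey contains one of these as a subset, so there are no further candidate keys.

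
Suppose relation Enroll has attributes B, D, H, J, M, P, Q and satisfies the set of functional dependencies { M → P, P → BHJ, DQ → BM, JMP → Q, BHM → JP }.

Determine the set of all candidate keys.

{D, M}, {D, Q}

Attribute D never appears on the right-hand side of any dependency, so D must belong to every candidate key.
{D}⁺ = {D}, which is not all of the schema, so we must add further attributes.
{D, M}⁺: M→P adds P; P→BHJ adds B, H, J; JMP→Q adds Q → {B, D, H, J, M, P, Q}. Minimal: {M}⁺ = {B, H, J, M, P, Q}; {D}⁺ = {D} — none reach the full schema.
{D, Q}⁺: DQ→BM adds B, M; M→P adds P; P→BHJ adds H, J → {B, D, H, J, M, P, Q}. Minimal: {Q}⁺ = {Q}; {D}⁺ = {D} — none reach the full schema.
Any other superkey contains one of these as a subset, so there are no further candidate keys.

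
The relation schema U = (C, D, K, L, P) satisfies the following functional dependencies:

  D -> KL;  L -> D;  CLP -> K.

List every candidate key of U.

{C, D, P}, {C, L, P}

Attributes C, P never appear on any right-hand side, so every candidate key must contain {C, P}.
{C, P}⁺ = {C, P}, which is not all of the schema, so we must add further attributes.
{C, D, P}⁺: D→KL adds K, L → {C, D, K, L, P}.
{C, L, P}⁺: L→D adds D; CLP→K adds K → {C, D, K, L, P}.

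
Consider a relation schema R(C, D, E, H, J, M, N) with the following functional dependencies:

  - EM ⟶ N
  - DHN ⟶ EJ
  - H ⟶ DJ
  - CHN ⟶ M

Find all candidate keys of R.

{C, H, N}⁺: H→DJ adds D, J; CHN→M adds M; DHN→EJ adds E → {C, D, E, H, J, M, N}. Minimal: {H, N}⁺ = {D, E, H, J, N}; {C, N}⁺ = {C, N}; {C, H}⁺ = {C, D, H, J} — none reach the full schema.
{C, E, H, M}⁺: EM→N adds N; H→DJ adds D, J → {C, D, E, H, J, M, N}. Minimal: {E, H, M}⁺ = {D, E, H, J, M, N}; {C, H, M}⁺ = {C, D, H, J, M}; {C, E, M}⁺ = {C, E, M, N}; … — none reach the full schema.
Any other superkey contains one of these as a subset, so there are no further candidate keys.

(C, H, N), (C, E, H, M)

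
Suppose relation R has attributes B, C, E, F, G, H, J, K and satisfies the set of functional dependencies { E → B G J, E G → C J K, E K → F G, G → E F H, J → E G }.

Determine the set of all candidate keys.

{E}; {G}; {J}

{E}⁺: E→BGJ adds B, G, J; EG→CJK adds C, K; EK→FG adds F; G→EFH adds H → {B, C, E, F, G, H, J, K}.
{G}⁺: G→EFH adds E, F, H; E→BGJ adds B, J; EG→CJK adds C, K → {B, C, E, F, G, H, J, K}.
{J}⁺: J→EG adds E, G; E→BGJ adds B; EG→CJK adds C, K; EK→FG adds F; G→EFH adds H → {B, C, E, F, G, H, J, K}.
Any other superkey contains one of these as a subset, so there are no further candidate keys.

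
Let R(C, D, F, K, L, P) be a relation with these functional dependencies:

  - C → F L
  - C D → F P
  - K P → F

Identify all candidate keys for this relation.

Attributes C, D, K never appear on any right-hand side, so every candidate key must contain {C, D, K}.
{C, D, K}⁺ = {C, D, F, K, L, P}, which is all of the schema, so {C, D, K} is the only candidate key.

(C, D, K)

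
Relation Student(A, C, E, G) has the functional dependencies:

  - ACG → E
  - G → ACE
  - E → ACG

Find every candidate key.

(E); (G)

{E}⁺: E→ACG adds A, C, G → {A, C, E, G}.
{G}⁺: G→ACE adds A, C, E → {A, C, E, G}.
Any other superkey contains one of these as a subset, so there are no further candidate keys.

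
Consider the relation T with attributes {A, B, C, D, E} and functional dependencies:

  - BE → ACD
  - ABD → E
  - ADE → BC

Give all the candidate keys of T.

{B, E}, {A, B, D}, {A, D, E}

{B, E}⁺: BE→ACD adds A, C, D → {A, B, C, D, E}. Minimal: {E}⁺ = {E}; {B}⁺ = {B} — none reach the full schema.
{A, B, D}⁺: ABD→E adds E; ADE→BC adds C → {A, B, C, D, E}. Minimal: {B, D}⁺ = {B, D}; {A, D}⁺ = {A, D}; {A, B}⁺ = {A, B} — none reach the full schema.
{A, D, E}⁺: ADE→BC adds B, C → {A, B, C, D, E}. Minimal: {D, E}⁺ = {D, E}; {A, E}⁺ = {A, E}; {A, D}⁺ = {A, D} — none reach the full schema.
Any other superkey contains one of these as a subset, so there are no further candidate keys.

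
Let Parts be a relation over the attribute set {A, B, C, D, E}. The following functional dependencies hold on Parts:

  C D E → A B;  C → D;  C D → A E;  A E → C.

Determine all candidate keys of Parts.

{C}⁺: C→D adds D; CD→AE adds A, E; CDE→AB adds B → {A, B, C, D, E}.
{A, E}⁺: AE→C adds C; C→D adds D; CDE→AB adds B → {A, B, C, D, E}. Minimal: {E}⁺ = {E}; {A}⁺ = {A} — none reach the full schema.
Any other superkey contains one of these as a subset, so there are no further candidate keys.

{C}, {A, E}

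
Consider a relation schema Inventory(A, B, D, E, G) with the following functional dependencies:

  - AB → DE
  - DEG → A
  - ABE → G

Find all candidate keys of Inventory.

{A, B}, {B, D, E, G}

Attribute B never appears on the right-hand side of any dependency, so B must belong to every candidate key.
{B}⁺ = {B}, which is not all of the schema, so we must add further attributes.
{A, B}⁺: AB→DE adds D, E; ABE→G adds G → {A, B, D, E, G}. Minimal: {B}⁺ = {B}; {A}⁺ = {A} — none reach the full schema.
{B, D, E, G}⁺: DEG→A adds A → {A, B, D, E, G}. Minimal: {D, E, G}⁺ = {A, D, E, G}; {B, E, G}⁺ = {B, E, G}; {B, D, G}⁺ = {B, D, G}; … — none reach the full schema.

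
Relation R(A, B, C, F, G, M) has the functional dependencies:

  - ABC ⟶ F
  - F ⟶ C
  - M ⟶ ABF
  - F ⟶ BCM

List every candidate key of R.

{F, G}⁺: F→C adds C; F→BCM adds B, M; M→ABF adds A → {A, B, C, F, G, M}. Minimal: {G}⁺ = {G}; {F}⁺ = {A, B, C, F, M} — none reach the full schema.
{G, M}⁺: M→ABF adds A, B, F; F→BCM adds C → {A, B, C, F, G, M}. Minimal: {M}⁺ = {A, B, C, F, M}; {G}⁺ = {G} — none reach the full schema.
{A, B, C, G}⁺: ABC→F adds F; F→BCM adds M → {A, B, C, F, G, M}. Minimal: {B, C, G}⁺ = {B, C, G}; {A, C, G}⁺ = {A, C, G}; {A, B, G}⁺ = {A, B, G}; … — none reach the full schema.

(F, G), (G, M), (A, B, C, G)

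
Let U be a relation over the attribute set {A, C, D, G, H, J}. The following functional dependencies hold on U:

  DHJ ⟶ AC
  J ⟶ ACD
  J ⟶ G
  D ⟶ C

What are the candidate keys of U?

HJ

Attributes H, J never appear on any right-hand side, so every candidate key must contain {H, J}.
{H, J}⁺ = {A, C, D, G, H, J}, which is all of the schema, so {H, J} is the only candidate key.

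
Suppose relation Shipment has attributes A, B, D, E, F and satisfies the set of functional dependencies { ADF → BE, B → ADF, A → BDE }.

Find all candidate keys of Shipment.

(A); (B)

{A}⁺: A→BDE adds B, D, E; B→ADF adds F → {A, B, D, E, F}.
{B}⁺: B→ADF adds A, D, F; A→BDE adds E → {A, B, D, E, F}.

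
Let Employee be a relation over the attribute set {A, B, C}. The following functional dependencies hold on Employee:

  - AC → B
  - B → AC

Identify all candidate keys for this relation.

{B}⁺: B→AC adds A, C → {A, B, C}.
{A, C}⁺: AC→B adds B → {A, B, C}. Minimal: {C}⁺ = {C}; {A}⁺ = {A} — none reach the full schema.

{B}; {A, C}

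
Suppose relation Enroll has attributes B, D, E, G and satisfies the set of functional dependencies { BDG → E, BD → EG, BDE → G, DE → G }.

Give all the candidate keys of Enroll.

BD

Attributes B, D never appear on any right-hand side, so every candidate key must contain {B, D}.
{B, D}⁺ = {B, D, E, G}, which is all of the schema, so {B, D} is the only candidate key.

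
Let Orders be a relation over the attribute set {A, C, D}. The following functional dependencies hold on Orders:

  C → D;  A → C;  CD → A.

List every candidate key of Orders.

{A}⁺: A→C adds C; C→D adds D → {A, C, D}.
{C}⁺: C→D adds D; CD→A adds A → {A, C, D}.

(A), (C)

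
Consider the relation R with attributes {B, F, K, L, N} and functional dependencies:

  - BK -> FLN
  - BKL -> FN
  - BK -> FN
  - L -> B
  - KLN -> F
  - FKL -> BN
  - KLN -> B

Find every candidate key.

{B, K}, {K, L}

Attribute K never appears on the right-hand side of any dependency, so K must belong to every candidate key.
{K}⁺ = {K}, which is not all of the schema, so we must add further attributes.
{B, K}⁺: BK→FLN adds F, L, N → {B, F, K, L, N}.
{K, L}⁺: L→B adds B; BK→FLN adds F, N → {B, F, K, L, N}.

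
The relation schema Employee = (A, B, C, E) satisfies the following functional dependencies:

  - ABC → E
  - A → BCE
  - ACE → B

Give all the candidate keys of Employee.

(A)

Attribute A never appears on the right-hand side of any dependency, so A must belong to every candidate key.
{A}⁺ = {A, B, C, E}, which is all of the schema, so {A} is the only candidate key.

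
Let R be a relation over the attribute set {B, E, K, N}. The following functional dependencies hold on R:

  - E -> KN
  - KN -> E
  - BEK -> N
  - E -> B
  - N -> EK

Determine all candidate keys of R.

{E}⁺: E→KN adds K, N; E→B adds B → {B, E, K, N}.
{N}⁺: N→EK adds E, K; E→B adds B → {B, E, K, N}.
Any other superkey contains one of these as a subset, so there are no further candidate keys.

{E}, {N}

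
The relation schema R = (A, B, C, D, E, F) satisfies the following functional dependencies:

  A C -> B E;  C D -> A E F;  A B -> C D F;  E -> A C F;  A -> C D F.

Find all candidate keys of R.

{A}; {E}; {C, D}

{A}⁺: A→CDF adds C, D, F; AC→BE adds B, E → {A, B, C, D, E, F}.
{E}⁺: E→ACF adds A, C, F; A→CDF adds D; AC→BE adds B → {A, B, C, D, E, F}.
{C, D}⁺: CD→AEF adds A, E, F; AC→BE adds B → {A, B, C, D, E, F}.
Any other superkey contains one of these as a subset, so there are no further candidate keys.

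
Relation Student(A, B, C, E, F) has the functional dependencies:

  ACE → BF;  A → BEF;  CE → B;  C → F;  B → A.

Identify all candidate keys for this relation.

Attribute C never appears on the right-hand side of any dependency, so C must belong to every candidate key.
{C}⁺ = {C, F}, which is not all of the schema, so we must add further attributes.
{A, C}⁺: A→BEF adds B, E, F → {A, B, C, E, F}. Minimal: {C}⁺ = {C, F}; {A}⁺ = {A, B, E, F} — none reach the full schema.
{B, C}⁺: C→F adds F; B→A adds A; A→BEF adds E → {A, B, C, E, F}. Minimal: {C}⁺ = {C, F}; {B}⁺ = {A, B, E, F} — none reach the full schema.
{C, E}⁺: CE→B adds B; C→F adds F; B→A adds A → {A, B, C, E, F}. Minimal: {E}⁺ = {E}; {C}⁺ = {C, F} — none reach the full schema.
Any other superkey contains one of these as a subset, so there are no further candidate keys.

AC, BC, CE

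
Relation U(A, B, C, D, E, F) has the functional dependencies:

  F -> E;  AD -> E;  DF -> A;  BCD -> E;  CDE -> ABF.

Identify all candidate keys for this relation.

{A, C, D}, {B, C, D}, {C, D, E}, {C, D, F}

{A, C, D}⁺: AD→E adds E; CDE→ABF adds B, F → {A, B, C, D, E, F}.
{B, C, D}⁺: BCD→E adds E; CDE→ABF adds A, F → {A, B, C, D, E, F}.
{C, D, E}⁺: CDE→ABF adds A, B, F → {A, B, C, D, E, F}.
{C, D, F}⁺: F→E adds E; DF→A adds A; CDE→ABF adds B → {A, B, C, D, E, F}.
Any other superkey contains one of these as a subset, so there are no further candidate keys.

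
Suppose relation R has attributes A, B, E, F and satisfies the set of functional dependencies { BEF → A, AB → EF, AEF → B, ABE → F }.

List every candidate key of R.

{A, B}⁺: AB→EF adds E, F → {A, B, E, F}. Minimal: {B}⁺ = {B}; {A}⁺ = {A} — none reach the full schema.
{A, E, F}⁺: AEF→B adds B → {A, B, E, F}. Minimal: {E, F}⁺ = {E, F}; {A, F}⁺ = {A, F}; {A, E}⁺ = {A, E} — none reach the full schema.
{B, E, F}⁺: BEF→A adds A → {A, B, E, F}. Minimal: {E, F}⁺ = {E, F}; {B, F}⁺ = {B, F}; {B, E}⁺ = {B, E} — none reach the full schema.

(A, B); (A, E, F); (B, E, F)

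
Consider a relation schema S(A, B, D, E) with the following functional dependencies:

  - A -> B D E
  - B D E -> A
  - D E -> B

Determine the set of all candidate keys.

{A}⁺: A→BDE adds B, D, E → {A, B, D, E}.
{D, E}⁺: DE→B adds B; BDE→A adds A → {A, B, D, E}. Minimal: {E}⁺ = {E}; {D}⁺ = {D} — none reach the full schema.
Any other superkey contains one of these as a subset, so there are no further candidate keys.

A; DE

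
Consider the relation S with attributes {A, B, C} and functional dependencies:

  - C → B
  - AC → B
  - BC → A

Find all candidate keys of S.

(C)

Attribute C never appears on the right-hand side of any dependency, so C must belong to every candidate key.
{C}⁺ = {A, B, C}, which is all of the schema, so {C} is the only candidate key.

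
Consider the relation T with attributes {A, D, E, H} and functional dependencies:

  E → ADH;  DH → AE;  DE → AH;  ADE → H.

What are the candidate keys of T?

{E}⁺: E→ADH adds A, D, H → {A, D, E, H}.
{D, H}⁺: DH→AE adds A, E → {A, D, E, H}.

E, DH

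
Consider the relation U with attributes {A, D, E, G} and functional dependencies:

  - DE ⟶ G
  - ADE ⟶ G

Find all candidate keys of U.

{A, D, E}⁺: DE→G adds G → {A, D, E, G}. Minimal: {D, E}⁺ = {D, E, G}; {A, E}⁺ = {A, E}; {A, D}⁺ = {A, D} — none reach the full schema.

ADE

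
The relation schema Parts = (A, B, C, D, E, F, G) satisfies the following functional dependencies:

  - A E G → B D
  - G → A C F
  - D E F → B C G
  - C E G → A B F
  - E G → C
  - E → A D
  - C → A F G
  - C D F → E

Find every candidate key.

(C, D), (C, E), (D, G), (E, F), (E, G)

{C, D}⁺: C→AFG adds A, F, G; CDF→E adds E; AEG→BD adds B → {A, B, C, D, E, F, G}. Minimal: {D}⁺ = {D}; {C}⁺ = {A, C, F, G} — none reach the full schema.
{C, E}⁺: E→AD adds A, D; C→AFG adds F, G; AEG→BD adds B → {A, B, C, D, E, F, G}. Minimal: {E}⁺ = {A, D, E}; {C}⁺ = {A, C, F, G} — none reach the full schema.
{D, G}⁺: G→ACF adds A, C, F; CDF→E adds E; AEG→BD adds B → {A, B, C, D, E, F, G}. Minimal: {G}⁺ = {A, C, F, G}; {D}⁺ = {D} — none reach the full schema.
{E, F}⁺: E→AD adds A, D; DEF→BCG adds B, C, G → {A, B, C, D, E, F, G}. Minimal: {F}⁺ = {F}; {E}⁺ = {A, D, E} — none reach the full schema.
{E, G}⁺: G→ACF adds A, C, F; CEG→ABF adds B; E→AD adds D → {A, B, C, D, E, F, G}. Minimal: {G}⁺ = {A, C, F, G}; {E}⁺ = {A, D, E} — none reach the full schema.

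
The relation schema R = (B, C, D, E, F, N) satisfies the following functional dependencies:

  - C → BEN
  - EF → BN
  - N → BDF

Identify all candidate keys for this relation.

Attribute C never appears on the right-hand side of any dependency, so C must belong to every candidate key.
{C}⁺ = {B, C, D, E, F, N}, which is all of the schema, so {C} is the only candidate key.

C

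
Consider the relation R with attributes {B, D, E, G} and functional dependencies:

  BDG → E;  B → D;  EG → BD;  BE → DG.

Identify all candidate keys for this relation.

{B, E}, {B, G}, {E, G}

{B, E}⁺: B→D adds D; BE→DG adds G → {B, D, E, G}. Minimal: {E}⁺ = {E}; {B}⁺ = {B, D} — none reach the full schema.
{B, G}⁺: B→D adds D; BDG→E adds E → {B, D, E, G}. Minimal: {G}⁺ = {G}; {B}⁺ = {B, D} — none reach the full schema.
{E, G}⁺: EG→BD adds B, D → {B, D, E, G}. Minimal: {G}⁺ = {G}; {E}⁺ = {E} — none reach the full schema.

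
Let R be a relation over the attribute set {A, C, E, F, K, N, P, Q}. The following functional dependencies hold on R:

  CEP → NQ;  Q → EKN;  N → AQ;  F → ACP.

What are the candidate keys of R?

{E, F}, {F, N}, {F, Q}

Attribute F never appears on the right-hand side of any dependency, so F must belong to every candidate key.
{F}⁺ = {A, C, F, P}, which is not all of the schema, so we must add further attributes.
{E, F}⁺: F→ACP adds A, C, P; CEP→NQ adds N, Q; Q→EKN adds K → {A, C, E, F, K, N, P, Q}. Minimal: {F}⁺ = {A, C, F, P}; {E}⁺ = {E} — none reach the full schema.
{F, N}⁺: N→AQ adds A, Q; F→ACP adds C, P; Q→EKN adds E, K → {A, C, E, F, K, N, P, Q}. Minimal: {N}⁺ = {A, E, K, N, Q}; {F}⁺ = {A, C, F, P} — none reach the full schema.
{F, Q}⁺: Q→EKN adds E, K, N; N→AQ adds A; F→ACP adds C, P → {A, C, E, F, K, N, P, Q}. Minimal: {Q}⁺ = {A, E, K, N, Q}; {F}⁺ = {A, C, F, P} — none reach the full schema.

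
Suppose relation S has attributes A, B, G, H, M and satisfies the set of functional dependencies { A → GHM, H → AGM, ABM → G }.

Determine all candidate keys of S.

Attribute B never appears on the right-hand side of any dependency, so B must belong to every candidate key.
{B}⁺ = {B}, which is not all of the schema, so we must add further attributes.
{A, B}⁺: A→GHM adds G, H, M → {A, B, G, H, M}. Minimal: {B}⁺ = {B}; {A}⁺ = {A, G, H, M} — none reach the full schema.
{B, H}⁺: H→AGM adds A, G, M → {A, B, G, H, M}. Minimal: {H}⁺ = {A, G, H, M}; {B}⁺ = {B} — none reach the full schema.
Any other superkey contains one of these as a subset, so there are no further candidate keys.

(A, B), (B, H)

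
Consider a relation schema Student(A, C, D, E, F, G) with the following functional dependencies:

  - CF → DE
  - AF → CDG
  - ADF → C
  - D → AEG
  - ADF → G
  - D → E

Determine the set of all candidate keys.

Attribute F never appears on the right-hand side of any dependency, so F must belong to every candidate key.
{F}⁺ = {F}, which is not all of the schema, so we must add further attributes.
{A, F}⁺: AF→CDG adds C, D, G; D→AEG adds E → {A, C, D, E, F, G}.
{C, F}⁺: CF→DE adds D, E; D→AEG adds A, G → {A, C, D, E, F, G}.
{D, F}⁺: D→AEG adds A, E, G; AF→CDG adds C → {A, C, D, E, F, G}.

(A, F); (C, F); (D, F)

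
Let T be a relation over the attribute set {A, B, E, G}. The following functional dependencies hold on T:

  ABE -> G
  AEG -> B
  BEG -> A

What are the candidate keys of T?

Attribute E never appears on the right-hand side of any dependency, so E must belong to every candidate key.
{E}⁺ = {E}, which is not all of the schema, so we must add further attributes.
{A, B, E}⁺: ABE→G adds G → {A, B, E, G}.
{A, E, G}⁺: AEG→B adds B → {A, B, E, G}.
{B, E, G}⁺: BEG→A adds A → {A, B, E, G}.
Any other superkey contains one of these as a subset, so there are no further candidate keys.

ABE, AEG, BEG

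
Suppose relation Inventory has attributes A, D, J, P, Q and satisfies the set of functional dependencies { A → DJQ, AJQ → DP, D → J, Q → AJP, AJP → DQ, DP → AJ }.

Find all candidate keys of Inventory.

(A), (Q), (D, P)

{A}⁺: A→DJQ adds D, J, Q; AJQ→DP adds P → {A, D, J, P, Q}.
{Q}⁺: Q→AJP adds A, J, P; AJP→DQ adds D → {A, D, J, P, Q}.
{D, P}⁺: D→J adds J; DP→AJ adds A; A→DJQ adds Q → {A, D, J, P, Q}. Minimal: {P}⁺ = {P}; {D}⁺ = {D, J} — none reach the full schema.
Any other superkey contains one of these as a subset, so there are no further candidate keys.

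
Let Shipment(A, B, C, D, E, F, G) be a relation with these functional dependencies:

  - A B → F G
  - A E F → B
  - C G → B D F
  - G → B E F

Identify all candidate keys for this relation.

Attributes A, C never appear on any right-hand side, so every candidate key must contain {A, C}.
{A, C}⁺ = {A, C}, which is not all of the schema, so we must add further attributes.
{A, B, C}⁺: AB→FG adds F, G; CG→BDF adds D; G→BEF adds E → {A, B, C, D, E, F, G}. Minimal: {B, C}⁺ = {B, C}; {A, C}⁺ = {A, C}; {A, B}⁺ = {A, B, E, F, G} — none reach the full schema.
{A, C, G}⁺: CG→BDF adds B, D, F; G→BEF adds E → {A, B, C, D, E, F, G}. Minimal: {C, G}⁺ = {B, C, D, E, F, G}; {A, G}⁺ = {A, B, E, F, G}; {A, C}⁺ = {A, C} — none reach the full schema.
{A, C, E, F}⁺: AEF→B adds B; AB→FG adds G; CG→BDF adds D → {A, B, C, D, E, F, G}. Minimal: {C, E, F}⁺ = {C, E, F}; {A, E, F}⁺ = {A, B, E, F, G}; {A, C, F}⁺ = {A, C, F}; … — none reach the full schema.
Any other superkey contains one of these as a subset, so there are no further candidate keys.

ABC, ACG, ACEF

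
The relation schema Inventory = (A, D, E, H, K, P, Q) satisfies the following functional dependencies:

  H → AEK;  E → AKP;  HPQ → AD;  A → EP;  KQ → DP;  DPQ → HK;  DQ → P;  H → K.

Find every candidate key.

Attribute Q never appears on the right-hand side of any dependency, so Q must belong to every candidate key.
{Q}⁺ = {Q}, which is not all of the schema, so we must add further attributes.
{A, Q}⁺: A→EP adds E, P; E→AKP adds K; KQ→DP adds D; DPQ→HK adds H → {A, D, E, H, K, P, Q}. Minimal: {Q}⁺ = {Q}; {A}⁺ = {A, E, K, P} — none reach the full schema.
{D, Q}⁺: DQ→P adds P; DPQ→HK adds H, K; H→AEK adds A, E → {A, D, E, H, K, P, Q}. Minimal: {Q}⁺ = {Q}; {D}⁺ = {D} — none reach the full schema.
{E, Q}⁺: E→AKP adds A, K, P; KQ→DP adds D; DPQ→HK adds H → {A, D, E, H, K, P, Q}. Minimal: {Q}⁺ = {Q}; {E}⁺ = {A, E, K, P} — none reach the full schema.
{H, Q}⁺: H→AEK adds A, E, K; E→AKP adds P; HPQ→AD adds D → {A, D, E, H, K, P, Q}. Minimal: {Q}⁺ = {Q}; {H}⁺ = {A, E, H, K, P} — none reach the full schema.
{K, Q}⁺: KQ→DP adds D, P; DPQ→HK adds H; H→AEK adds A, E → {A, D, E, H, K, P, Q}. Minimal: {Q}⁺ = {Q}; {K}⁺ = {K} — none reach the full schema.
Any other superkey contains one of these as a subset, so there are no further candidate keys.

{A, Q}, {D, Q}, {E, Q}, {H, Q}, {K, Q}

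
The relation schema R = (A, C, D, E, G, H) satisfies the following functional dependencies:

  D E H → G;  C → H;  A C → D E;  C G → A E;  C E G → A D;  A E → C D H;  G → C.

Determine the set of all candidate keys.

G; AC; AE; CDE; DEH

{G}⁺: G→C adds C; C→H adds H; CG→AE adds A, E; CEG→AD adds D → {A, C, D, E, G, H}.
{A, C}⁺: C→H adds H; AC→DE adds D, E; DEH→G adds G → {A, C, D, E, G, H}. Minimal: {C}⁺ = {C, H}; {A}⁺ = {A} — none reach the full schema.
{A, E}⁺: AE→CDH adds C, D, H; DEH→G adds G → {A, C, D, E, G, H}. Minimal: {E}⁺ = {E}; {A}⁺ = {A} — none reach the full schema.
{C, D, E}⁺: C→H adds H; DEH→G adds G; CG→AE adds A → {A, C, D, E, G, H}. Minimal: {D, E}⁺ = {D, E}; {C, E}⁺ = {C, E, H}; {C, D}⁺ = {C, D, H} — none reach the full schema.
{D, E, H}⁺: DEH→G adds G; G→C adds C; CG→AE adds A → {A, C, D, E, G, H}. Minimal: {E, H}⁺ = {E, H}; {D, H}⁺ = {D, H}; {D, E}⁺ = {D, E} — none reach the full schema.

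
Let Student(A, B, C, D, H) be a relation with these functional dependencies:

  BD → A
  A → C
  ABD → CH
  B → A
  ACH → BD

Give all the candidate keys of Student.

{A, H}⁺: A→C adds C; ACH→BD adds B, D → {A, B, C, D, H}. Minimal: {H}⁺ = {H}; {A}⁺ = {A, C} — none reach the full schema.
{B, D}⁺: BD→A adds A; A→C adds C; ABD→CH adds H → {A, B, C, D, H}. Minimal: {D}⁺ = {D}; {B}⁺ = {A, B, C} — none reach the full schema.
{B, H}⁺: B→A adds A; A→C adds C; ACH→BD adds D → {A, B, C, D, H}. Minimal: {H}⁺ = {H}; {B}⁺ = {A, B, C} — none reach the full schema.
Any other superkey contains one of these as a subset, so there are no further candidate keys.

{A, H}, {B, D}, {B, H}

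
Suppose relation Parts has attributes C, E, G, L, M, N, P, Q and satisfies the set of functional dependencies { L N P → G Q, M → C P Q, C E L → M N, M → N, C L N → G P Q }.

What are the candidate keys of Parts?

{C, E, L}⁺: CEL→MN adds M, N; CLN→GPQ adds G, P, Q → {C, E, G, L, M, N, P, Q}. Minimal: {E, L}⁺ = {E, L}; {C, L}⁺ = {C, L}; {C, E}⁺ = {C, E} — none reach the full schema.
{E, L, M}⁺: M→CPQ adds C, P, Q; CEL→MN adds N; CLN→GPQ adds G → {C, E, G, L, M, N, P, Q}. Minimal: {L, M}⁺ = {C, G, L, M, N, P, Q}; {E, M}⁺ = {C, E, M, N, P, Q}; {E, L}⁺ = {E, L} — none reach the full schema.

{C, E, L}, {E, L, M}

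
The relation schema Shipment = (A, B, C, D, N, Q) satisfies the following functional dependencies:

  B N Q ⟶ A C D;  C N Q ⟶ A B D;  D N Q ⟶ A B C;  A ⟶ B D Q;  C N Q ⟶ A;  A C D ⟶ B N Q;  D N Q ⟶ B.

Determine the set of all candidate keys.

{A, C}, {A, N}, {B, N, Q}, {C, N, Q}, {D, N, Q}

{A, C}⁺: A→BDQ adds B, D, Q; ACD→BNQ adds N → {A, B, C, D, N, Q}.
{A, N}⁺: A→BDQ adds B, D, Q; BNQ→ACD adds C → {A, B, C, D, N, Q}.
{B, N, Q}⁺: BNQ→ACD adds A, C, D → {A, B, C, D, N, Q}.
{C, N, Q}⁺: CNQ→ABD adds A, B, D → {A, B, C, D, N, Q}.
{D, N, Q}⁺: DNQ→ABC adds A, B, C → {A, B, C, D, N, Q}.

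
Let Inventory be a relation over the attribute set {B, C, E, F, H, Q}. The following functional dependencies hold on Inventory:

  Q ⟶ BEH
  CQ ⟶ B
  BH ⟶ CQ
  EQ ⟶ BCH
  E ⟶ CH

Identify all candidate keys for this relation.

{F, Q}⁺: Q→BEH adds B, E, H; BH→CQ adds C → {B, C, E, F, H, Q}. Minimal: {Q}⁺ = {B, C, E, H, Q}; {F}⁺ = {F} — none reach the full schema.
{B, E, F}⁺: E→CH adds C, H; BH→CQ adds Q → {B, C, E, F, H, Q}. Minimal: {E, F}⁺ = {C, E, F, H}; {B, F}⁺ = {B, F}; {B, E}⁺ = {B, C, E, H, Q} — none reach the full schema.
{B, F, H}⁺: BH→CQ adds C, Q; Q→BEH adds E → {B, C, E, F, H, Q}. Minimal: {F, H}⁺ = {F, H}; {B, H}⁺ = {B, C, E, H, Q}; {B, F}⁺ = {B, F} — none reach the full schema.
Any other superkey contains one of these as a subset, so there are no further candidate keys.

FQ; BEF; BFH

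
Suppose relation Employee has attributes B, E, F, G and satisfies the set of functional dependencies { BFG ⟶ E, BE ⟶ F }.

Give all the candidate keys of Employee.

Attributes B, G never appear on any right-hand side, so every candidate key must contain {B, G}.
{B, G}⁺ = {B, G}, which is not all of the schema, so we must add further attributes.
{B, E, G}⁺: BE→F adds F → {B, E, F, G}. Minimal: {E, G}⁺ = {E, G}; {B, G}⁺ = {B, G}; {B, E}⁺ = {B, E, F} — none reach the full schema.
{B, F, G}⁺: BFG→E adds E → {B, E, F, G}. Minimal: {F, G}⁺ = {F, G}; {B, G}⁺ = {B, G}; {B, F}⁺ = {B, F} — none reach the full schema.
Any other superkey contains one of these as a subset, so there are no further candidate keys.

(B, E, G); (B, F, G)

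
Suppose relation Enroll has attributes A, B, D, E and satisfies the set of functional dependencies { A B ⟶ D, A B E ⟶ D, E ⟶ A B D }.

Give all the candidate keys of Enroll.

E

Attribute E never appears on the right-hand side of any dependency, so E must belong to every candidate key.
{E}⁺ = {A, B, D, E}, which is all of the schema, so {E} is the only candidate key.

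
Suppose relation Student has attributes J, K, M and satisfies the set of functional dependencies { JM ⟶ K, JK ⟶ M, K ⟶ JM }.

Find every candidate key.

{K}⁺: K→JM adds J, M → {J, K, M}.
{J, M}⁺: JM→K adds K → {J, K, M}. Minimal: {M}⁺ = {M}; {J}⁺ = {J} — none reach the full schema.
Any other superkey contains one of these as a subset, so there are no further candidate keys.

{K}, {J, M}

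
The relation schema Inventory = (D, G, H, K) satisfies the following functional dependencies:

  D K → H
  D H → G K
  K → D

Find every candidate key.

{K}; {D, H}

{K}⁺: K→D adds D; DK→H adds H; DH→GK adds G → {D, G, H, K}.
{D, H}⁺: DH→GK adds G, K → {D, G, H, K}. Minimal: {H}⁺ = {H}; {D}⁺ = {D} — none reach the full schema.
Any other superkey contains one of these as a subset, so there are no further candidate keys.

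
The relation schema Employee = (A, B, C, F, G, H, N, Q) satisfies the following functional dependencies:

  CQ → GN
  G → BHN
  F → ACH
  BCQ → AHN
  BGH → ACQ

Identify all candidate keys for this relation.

FG; FQ

Attribute F never appears on the right-hand side of any dependency, so F must belong to every candidate key.
{F}⁺ = {A, C, F, H}, which is not all of the schema, so we must add further attributes.
{F, G}⁺: G→BHN adds B, H, N; F→ACH adds A, C; BGH→ACQ adds Q → {A, B, C, F, G, H, N, Q}. Minimal: {G}⁺ = {A, B, C, G, H, N, Q}; {F}⁺ = {A, C, F, H} — none reach the full schema.
{F, Q}⁺: F→ACH adds A, C, H; CQ→GN adds G, N; G→BHN adds B → {A, B, C, F, G, H, N, Q}. Minimal: {Q}⁺ = {Q}; {F}⁺ = {A, C, F, H} — none reach the full schema.
Any other superkey contains one of these as a subset, so there are no further candidate keys.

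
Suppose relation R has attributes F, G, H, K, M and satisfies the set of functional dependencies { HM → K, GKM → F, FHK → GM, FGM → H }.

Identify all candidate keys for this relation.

{F, G, M}, {F, H, K}, {F, H, M}, {G, H, M}, {G, K, M}

{F, G, M}⁺: FGM→H adds H; HM→K adds K → {F, G, H, K, M}. Minimal: {G, M}⁺ = {G, M}; {F, M}⁺ = {F, M}; {F, G}⁺ = {F, G} — none reach the full schema.
{F, H, K}⁺: FHK→GM adds G, M → {F, G, H, K, M}. Minimal: {H, K}⁺ = {H, K}; {F, K}⁺ = {F, K}; {F, H}⁺ = {F, H} — none reach the full schema.
{F, H, M}⁺: HM→K adds K; FHK→GM adds G → {F, G, H, K, M}. Minimal: {H, M}⁺ = {H, K, M}; {F, M}⁺ = {F, M}; {F, H}⁺ = {F, H} — none reach the full schema.
{G, H, M}⁺: HM→K adds K; GKM→F adds F → {F, G, H, K, M}. Minimal: {H, M}⁺ = {H, K, M}; {G, M}⁺ = {G, M}; {G, H}⁺ = {G, H} — none reach the full schema.
{G, K, M}⁺: GKM→F adds F; FGM→H adds H → {F, G, H, K, M}. Minimal: {K, M}⁺ = {K, M}; {G, M}⁺ = {G, M}; {G, K}⁺ = {G, K} — none reach the full schema.
Any other superkey contains one of these as a subset, so there are no further candidate keys.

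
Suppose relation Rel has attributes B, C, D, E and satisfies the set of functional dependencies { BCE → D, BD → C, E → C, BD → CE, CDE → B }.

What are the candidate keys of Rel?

(B, D), (B, E), (D, E)

{B, D}⁺: BD→C adds C; BD→CE adds E → {B, C, D, E}.
{B, E}⁺: E→C adds C; BCE→D adds D → {B, C, D, E}.
{D, E}⁺: E→C adds C; CDE→B adds B → {B, C, D, E}.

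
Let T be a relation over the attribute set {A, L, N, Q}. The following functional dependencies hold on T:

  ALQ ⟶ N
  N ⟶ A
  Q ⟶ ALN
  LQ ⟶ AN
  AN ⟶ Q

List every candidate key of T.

N, Q

{N}⁺: N→A adds A; AN→Q adds Q; Q→ALN adds L → {A, L, N, Q}.
{Q}⁺: Q→ALN adds A, L, N → {A, L, N, Q}.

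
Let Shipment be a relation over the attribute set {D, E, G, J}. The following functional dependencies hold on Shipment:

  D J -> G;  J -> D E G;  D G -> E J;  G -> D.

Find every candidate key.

{G}⁺: G→D adds D; DG→EJ adds E, J → {D, E, G, J}.
{J}⁺: J→DEG adds D, E, G → {D, E, G, J}.
Any other superkey contains one of these as a subset, so there are no further candidate keys.

(G); (J)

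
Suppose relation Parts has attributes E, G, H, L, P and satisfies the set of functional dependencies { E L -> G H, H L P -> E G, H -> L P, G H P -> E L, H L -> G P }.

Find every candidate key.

{H}⁺: H→LP adds L, P; HL→GP adds G; HLP→EG adds E → {E, G, H, L, P}.
{E, L}⁺: EL→GH adds G, H; H→LP adds P → {E, G, H, L, P}. Minimal: {L}⁺ = {L}; {E}⁺ = {E} — none reach the full schema.

{H}; {E, L}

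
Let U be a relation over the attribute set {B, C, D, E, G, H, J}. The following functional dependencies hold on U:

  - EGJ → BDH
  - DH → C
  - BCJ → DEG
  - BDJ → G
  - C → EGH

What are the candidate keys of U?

Attribute J never appears on the right-hand side of any dependency, so J must belong to every candidate key.
{J}⁺ = {J}, which is not all of the schema, so we must add further attributes.
{C, J}⁺: C→EGH adds E, G, H; EGJ→BDH adds B, D → {B, C, D, E, G, H, J}. Minimal: {J}⁺ = {J}; {C}⁺ = {C, E, G, H} — none reach the full schema.
{D, H, J}⁺: DH→C adds C; C→EGH adds E, G; EGJ→BDH adds B → {B, C, D, E, G, H, J}. Minimal: {H, J}⁺ = {H, J}; {D, J}⁺ = {D, J}; {D, H}⁺ = {C, D, E, G, H} — none reach the full schema.
{E, G, J}⁺: EGJ→BDH adds B, D, H; DH→C adds C → {B, C, D, E, G, H, J}. Minimal: {G, J}⁺ = {G, J}; {E, J}⁺ = {E, J}; {E, G}⁺ = {E, G} — none reach the full schema.
{B, D, E, J}⁺: BDJ→G adds G; EGJ→BDH adds H; DH→C adds C → {B, C, D, E, G, H, J}. Minimal: {D, E, J}⁺ = {D, E, J}; {B, E, J}⁺ = {B, E, J}; {B, D, J}⁺ = {B, D, G, J}; … — none reach the full schema.
Any other superkey contains one of these as a subset, so there are no further candidate keys.

{C, J}; {D, H, J}; {E, G, J}; {B, D, E, J}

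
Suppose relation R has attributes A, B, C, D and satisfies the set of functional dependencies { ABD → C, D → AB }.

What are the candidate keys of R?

{D}⁺: D→AB adds A, B; ABD→C adds C → {A, B, C, D}.

(D)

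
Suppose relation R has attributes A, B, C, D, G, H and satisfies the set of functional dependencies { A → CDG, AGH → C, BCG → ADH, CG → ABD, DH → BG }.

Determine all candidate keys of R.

{A}⁺: A→CDG adds C, D, G; CG→ABD adds B; BCG→ADH adds H → {A, B, C, D, G, H}.
{C, G}⁺: CG→ABD adds A, B, D; BCG→ADH adds H → {A, B, C, D, G, H}. Minimal: {G}⁺ = {G}; {C}⁺ = {C} — none reach the full schema.
{C, D, H}⁺: DH→BG adds B, G; BCG→ADH adds A → {A, B, C, D, G, H}. Minimal: {D, H}⁺ = {B, D, G, H}; {C, H}⁺ = {C, H}; {C, D}⁺ = {C, D} — none reach the full schema.
Any other superkey contains one of these as a subset, so there are no further candidate keys.

(A), (C, G), (C, D, H)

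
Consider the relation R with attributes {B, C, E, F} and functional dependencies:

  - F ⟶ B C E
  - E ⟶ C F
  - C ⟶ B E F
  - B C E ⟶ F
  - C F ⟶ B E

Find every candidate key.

C, E, F

{C}⁺: C→BEF adds B, E, F → {B, C, E, F}.
{E}⁺: E→CF adds C, F; C→BEF adds B → {B, C, E, F}.
{F}⁺: F→BCE adds B, C, E → {B, C, E, F}.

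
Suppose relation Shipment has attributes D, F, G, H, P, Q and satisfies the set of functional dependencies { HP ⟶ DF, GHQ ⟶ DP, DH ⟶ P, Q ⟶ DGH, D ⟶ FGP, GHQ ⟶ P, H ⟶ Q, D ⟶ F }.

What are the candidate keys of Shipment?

{H}⁺: H→Q adds Q; Q→DGH adds D, G; D→FGP adds F, P → {D, F, G, H, P, Q}.
{Q}⁺: Q→DGH adds D, G, H; D→FGP adds F, P → {D, F, G, H, P, Q}.

(H); (Q)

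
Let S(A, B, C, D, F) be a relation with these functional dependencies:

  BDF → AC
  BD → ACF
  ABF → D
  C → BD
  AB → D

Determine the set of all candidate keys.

{C}⁺: C→BD adds B, D; BD→ACF adds A, F → {A, B, C, D, F}.
{A, B}⁺: AB→D adds D; BD→ACF adds C, F → {A, B, C, D, F}.
{B, D}⁺: BD→ACF adds A, C, F → {A, B, C, D, F}.

{C}, {A, B}, {B, D}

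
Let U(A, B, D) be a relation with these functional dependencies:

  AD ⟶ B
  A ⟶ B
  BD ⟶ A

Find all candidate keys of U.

{A, D}, {B, D}

Attribute D never appears on the right-hand side of any dependency, so D must belong to every candidate key.
{D}⁺ = {D}, which is not all of the schema, so we must add further attributes.
{A, D}⁺: AD→B adds B → {A, B, D}. Minimal: {D}⁺ = {D}; {A}⁺ = {A, B} — none reach the full schema.
{B, D}⁺: BD→A adds A → {A, B, D}. Minimal: {D}⁺ = {D}; {B}⁺ = {B} — none reach the full schema.
Any other superkey contains one of these as a subset, so there are no further candidate keys.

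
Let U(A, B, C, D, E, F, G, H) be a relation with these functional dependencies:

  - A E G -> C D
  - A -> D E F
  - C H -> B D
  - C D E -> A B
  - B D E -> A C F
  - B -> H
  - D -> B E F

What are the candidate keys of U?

{A, G}, {D, G}, {B, C, G}, {C, G, H}

Attribute G never appears on the right-hand side of any dependency, so G must belong to every candidate key.
{G}⁺ = {G}, which is not all of the schema, so we must add further attributes.
{A, G}⁺: A→DEF adds D, E, F; D→BEF adds B; AEG→CD adds C; B→H adds H → {A, B, C, D, E, F, G, H}. Minimal: {G}⁺ = {G}; {A}⁺ = {A, B, C, D, E, F, H} — none reach the full schema.
{D, G}⁺: D→BEF adds B, E, F; BDE→ACF adds A, C; B→H adds H → {A, B, C, D, E, F, G, H}. Minimal: {G}⁺ = {G}; {D}⁺ = {A, B, C, D, E, F, H} — none reach the full schema.
{B, C, G}⁺: B→H adds H; CH→BD adds D; D→BEF adds E, F; CDE→AB adds A → {A, B, C, D, E, F, G, H}. Minimal: {C, G}⁺ = {C, G}; {B, G}⁺ = {B, G, H}; {B, C}⁺ = {A, B, C, D, E, F, H} — none reach the full schema.
{C, G, H}⁺: CH→BD adds B, D; D→BEF adds E, F; CDE→AB adds A → {A, B, C, D, E, F, G, H}. Minimal: {G, H}⁺ = {G, H}; {C, H}⁺ = {A, B, C, D, E, F, H}; {C, G}⁺ = {C, G} — none reach the full schema.
Any other superkey contains one of these as a subset, so there are no further candidate keys.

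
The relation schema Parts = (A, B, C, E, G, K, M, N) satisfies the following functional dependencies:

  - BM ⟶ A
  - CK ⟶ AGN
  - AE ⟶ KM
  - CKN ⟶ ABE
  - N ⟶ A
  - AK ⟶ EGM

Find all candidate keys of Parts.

Attribute C never appears on the right-hand side of any dependency, so C must belong to every candidate key.
{C}⁺ = {C}, which is not all of the schema, so we must add further attributes.
{C, K}⁺: CK→AGN adds A, G, N; CKN→ABE adds B, E; AK→EGM adds M → {A, B, C, E, G, K, M, N}. Minimal: {K}⁺ = {K}; {C}⁺ = {C} — none reach the full schema.
{A, C, E}⁺: AE→KM adds K, M; AK→EGM adds G; CK→AGN adds N; CKN→ABE adds B → {A, B, C, E, G, K, M, N}. Minimal: {C, E}⁺ = {C, E}; {A, E}⁺ = {A, E, G, K, M}; {A, C}⁺ = {A, C} — none reach the full schema.
{C, E, N}⁺: N→A adds A; AE→KM adds K, M; CKN→ABE adds B; AK→EGM adds G → {A, B, C, E, G, K, M, N}. Minimal: {E, N}⁺ = {A, E, G, K, M, N}; {C, N}⁺ = {A, C, N}; {C, E}⁺ = {C, E} — none reach the full schema.
{B, C, E, M}⁺: BM→A adds A; AE→KM adds K; AK→EGM adds G; CK→AGN adds N → {A, B, C, E, G, K, M, N}. Minimal: {C, E, M}⁺ = {C, E, M}; {B, E, M}⁺ = {A, B, E, G, K, M}; {B, C, M}⁺ = {A, B, C, M}; … — none reach the full schema.
Any other superkey contains one of these as a subset, so there are no further candidate keys.

(C, K); (A, C, E); (C, E, N); (B, C, E, M)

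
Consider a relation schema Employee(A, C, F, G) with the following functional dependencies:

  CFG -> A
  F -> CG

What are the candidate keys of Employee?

{F}

Attribute F never appears on the right-hand side of any dependency, so F must belong to every candidate key.
{F}⁺ = {A, C, F, G}, which is all of the schema, so {F} is the only candidate key.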